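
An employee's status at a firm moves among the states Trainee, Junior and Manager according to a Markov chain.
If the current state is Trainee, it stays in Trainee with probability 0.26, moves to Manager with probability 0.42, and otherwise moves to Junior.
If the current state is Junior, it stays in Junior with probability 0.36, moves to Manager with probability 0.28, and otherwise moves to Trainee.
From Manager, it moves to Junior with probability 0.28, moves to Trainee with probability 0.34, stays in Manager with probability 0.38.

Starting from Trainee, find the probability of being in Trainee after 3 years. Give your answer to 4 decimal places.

0.3203

Propagate the distribution vector 3 years from Trainee.
After 0 years: (1.0000, 0.0000, 0.0000)
After 1 year: (0.2600, 0.3200, 0.4200)
After 2 years: (0.3256, 0.3160, 0.3584)
After 3 years: (0.3203, 0.3183, 0.3614)
P(in Trainee after 3 years) = 0.3203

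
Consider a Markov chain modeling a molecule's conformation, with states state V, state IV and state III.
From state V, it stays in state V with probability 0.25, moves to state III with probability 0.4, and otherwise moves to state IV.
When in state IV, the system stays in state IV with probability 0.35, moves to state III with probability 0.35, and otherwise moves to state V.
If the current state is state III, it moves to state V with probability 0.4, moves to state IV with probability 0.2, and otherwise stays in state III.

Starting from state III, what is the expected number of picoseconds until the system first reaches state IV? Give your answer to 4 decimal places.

3.9655

Let t(s) be the expected number of picoseconds to first reach state IV from state s, with t(state IV) = 0. Conditioning on the first picosecond:
t(state V) = 1 + 0.25·t(state V) + 0.4·t(state III)
t(state III) = 1 + 0.4·t(state V) + 0.4·t(state III)
Solving: t(state V) = 3.4483, t(state III) = 3.9655.
Expected picoseconds from state III to state IV: 3.9655.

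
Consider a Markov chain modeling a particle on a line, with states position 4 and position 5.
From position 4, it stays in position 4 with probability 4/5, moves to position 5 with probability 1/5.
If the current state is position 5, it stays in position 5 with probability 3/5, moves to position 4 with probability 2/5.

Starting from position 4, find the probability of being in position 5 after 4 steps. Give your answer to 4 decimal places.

Propagate the distribution vector 4 steps from position 4.
After 0 steps: (1.0000, 0.0000)
After 1 step: (0.8000, 0.2000)
After 2 steps: (0.7200, 0.2800)
After 3 steps: (0.6880, 0.3120)
After 4 steps: (0.6752, 0.3248)
P(in position 5 after 4 steps) = 0.3248

0.3248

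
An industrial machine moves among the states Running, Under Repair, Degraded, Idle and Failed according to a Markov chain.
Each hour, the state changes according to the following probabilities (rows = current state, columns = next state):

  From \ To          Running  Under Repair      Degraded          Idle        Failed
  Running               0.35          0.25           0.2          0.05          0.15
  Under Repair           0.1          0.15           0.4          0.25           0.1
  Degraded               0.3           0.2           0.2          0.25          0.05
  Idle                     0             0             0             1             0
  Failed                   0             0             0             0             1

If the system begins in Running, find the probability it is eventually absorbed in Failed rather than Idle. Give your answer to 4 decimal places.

Let h(s) be the probability of absorption at Failed starting from transient state s. Then h(Failed) = 1 and h(Idle) = 0. By first-step analysis:
h(Running) = 0.35·h(Running) + 0.25·h(Under Repair) + 0.2·h(Degraded) + 0.05·0 + 0.15·1
h(Under Repair) = 0.1·h(Running) + 0.15·h(Under Repair) + 0.4·h(Degraded) + 0.25·0 + 0.1·1
h(Degraded) = 0.3·h(Running) + 0.2·h(Under Repair) + 0.2·h(Degraded) + 0.25·0 + 0.05·1
Solving: h(Running) = 0.4474, h(Under Repair) = 0.3158, h(Degraded) = 0.3092.
Starting from Running, the probability is 0.4474.

0.4474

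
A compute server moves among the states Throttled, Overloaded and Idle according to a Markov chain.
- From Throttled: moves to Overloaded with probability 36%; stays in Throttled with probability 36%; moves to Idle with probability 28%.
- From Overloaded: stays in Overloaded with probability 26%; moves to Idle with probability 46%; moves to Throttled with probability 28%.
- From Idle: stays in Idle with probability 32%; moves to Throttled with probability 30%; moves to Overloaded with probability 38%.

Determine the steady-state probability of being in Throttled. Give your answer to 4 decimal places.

0.3120

Let the stationary distribution be π with π = πP and π_1 + π_2 + π_3 = 1.
π_1 = 0.36·π_1 + 0.28·π_2 + 0.3·π_3
π_2 = 0.36·π_1 + 0.26·π_2 + 0.38·π_3
Solving with the normalization constraint gives π = (0.3120, 0.3337, 0.3542).
So the stationary probability of Throttled is 0.3120.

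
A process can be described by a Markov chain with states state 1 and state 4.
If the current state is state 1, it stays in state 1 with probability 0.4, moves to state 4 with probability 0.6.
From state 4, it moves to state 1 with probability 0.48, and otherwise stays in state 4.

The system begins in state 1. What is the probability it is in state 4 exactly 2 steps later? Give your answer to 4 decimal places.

Sum over the intermediate state after 1 step:
P = P(state 1→state 1)·P(state 1→state 4) + P(state 1→state 4)·P(state 4→state 4)
  = 0.4×0.6 + 0.6×0.52
  = 0.2400 + 0.3120 = 0.5520

0.5520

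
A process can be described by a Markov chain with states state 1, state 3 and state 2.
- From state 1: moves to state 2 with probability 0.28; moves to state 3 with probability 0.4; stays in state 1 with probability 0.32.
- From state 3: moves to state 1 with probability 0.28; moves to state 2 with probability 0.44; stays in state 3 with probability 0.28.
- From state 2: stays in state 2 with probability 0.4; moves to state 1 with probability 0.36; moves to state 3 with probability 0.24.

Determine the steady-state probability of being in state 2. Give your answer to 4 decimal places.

0.3734

Let the stationary distribution be π with π = πP and π_1 + π_2 + π_3 = 1.
π_1 = 0.32·π_1 + 0.28·π_2 + 0.36·π_3
π_2 = 0.4·π_1 + 0.28·π_2 + 0.24·π_3
Solving with the normalization constraint gives π = (0.3228, 0.3038, 0.3734).
So the stationary probability of state 2 is 0.3734.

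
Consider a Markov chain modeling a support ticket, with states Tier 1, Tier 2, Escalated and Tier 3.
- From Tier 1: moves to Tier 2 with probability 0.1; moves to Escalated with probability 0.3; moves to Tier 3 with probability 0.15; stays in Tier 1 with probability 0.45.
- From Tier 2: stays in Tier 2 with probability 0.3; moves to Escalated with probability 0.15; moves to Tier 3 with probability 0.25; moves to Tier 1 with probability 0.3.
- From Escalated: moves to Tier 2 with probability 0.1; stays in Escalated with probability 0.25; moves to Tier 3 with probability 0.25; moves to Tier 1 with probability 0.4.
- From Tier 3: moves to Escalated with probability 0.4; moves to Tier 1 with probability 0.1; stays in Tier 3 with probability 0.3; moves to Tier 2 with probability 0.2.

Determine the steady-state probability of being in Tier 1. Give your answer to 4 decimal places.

Let the stationary distribution be π with π = πP and π_1 + π_2 + π_3 + π_4 = 1.
π_1 = 0.45·π_1 + 0.3·π_2 + 0.4·π_3 + 0.1·π_4
π_2 = 0.1·π_1 + 0.3·π_2 + 0.1·π_3 + 0.2·π_4
π_3 = 0.3·π_1 + 0.15·π_2 + 0.25·π_3 + 0.4·π_4
Solving with the normalization constraint gives π = (0.3329, 0.1535, 0.2855, 0.2281).
So the stationary probability of Tier 1 is 0.3329.

0.3329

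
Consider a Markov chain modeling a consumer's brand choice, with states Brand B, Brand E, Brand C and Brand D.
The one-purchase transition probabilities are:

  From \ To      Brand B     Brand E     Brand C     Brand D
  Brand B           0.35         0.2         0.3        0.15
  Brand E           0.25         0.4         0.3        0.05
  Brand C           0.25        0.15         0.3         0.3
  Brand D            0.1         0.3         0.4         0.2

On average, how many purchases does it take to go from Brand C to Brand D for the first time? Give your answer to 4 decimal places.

Let t(s) be the expected number of purchases to first reach Brand D from state s, with t(Brand D) = 0. Conditioning on the first purchase:
t(Brand B) = 1 + 0.35·t(Brand B) + 0.2·t(Brand E) + 0.3·t(Brand C)
t(Brand E) = 1 + 0.25·t(Brand B) + 0.4·t(Brand E) + 0.3·t(Brand C)
t(Brand C) = 1 + 0.25·t(Brand B) + 0.15·t(Brand E) + 0.3·t(Brand C)
Solving: t(Brand B) = 5.8182, t(Brand E) = 6.5455, t(Brand C) = 4.9091.
Expected purchases from Brand C to Brand D: 4.9091.

4.9091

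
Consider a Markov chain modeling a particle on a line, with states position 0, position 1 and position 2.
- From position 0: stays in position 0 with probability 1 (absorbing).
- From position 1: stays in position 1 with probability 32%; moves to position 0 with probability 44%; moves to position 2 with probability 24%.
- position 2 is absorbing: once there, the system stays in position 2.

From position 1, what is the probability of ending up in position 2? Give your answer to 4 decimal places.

0.3529

Let h(s) be the probability of absorption at position 2 starting from transient state s. Then h(position 2) = 1 and h(position 0) = 0. By first-step analysis:
h(position 1) = 0.44·0 + 0.32·h(position 1) + 0.24·1
Solving: h(position 1) = 0.3529.
Starting from position 1, the probability is 0.3529.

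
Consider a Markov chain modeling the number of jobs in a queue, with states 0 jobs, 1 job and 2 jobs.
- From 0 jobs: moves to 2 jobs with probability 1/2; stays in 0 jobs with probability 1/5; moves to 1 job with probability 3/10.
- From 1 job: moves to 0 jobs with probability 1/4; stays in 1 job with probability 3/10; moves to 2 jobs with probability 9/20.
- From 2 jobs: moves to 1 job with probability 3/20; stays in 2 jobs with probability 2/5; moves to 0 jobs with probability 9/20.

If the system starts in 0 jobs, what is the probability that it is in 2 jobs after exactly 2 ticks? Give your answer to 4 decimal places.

Sum over the intermediate state after 1 tick:
P = P(0 jobs→0 jobs)·P(0 jobs→2 jobs) + P(0 jobs→1 job)·P(1 job→2 jobs) + P(0 jobs→2 jobs)·P(2 jobs→2 jobs)
  = 0.2×0.5 + 0.3×0.45 + 0.5×0.4
  = 0.1000 + 0.1350 + 0.2000 = 0.4350

0.4350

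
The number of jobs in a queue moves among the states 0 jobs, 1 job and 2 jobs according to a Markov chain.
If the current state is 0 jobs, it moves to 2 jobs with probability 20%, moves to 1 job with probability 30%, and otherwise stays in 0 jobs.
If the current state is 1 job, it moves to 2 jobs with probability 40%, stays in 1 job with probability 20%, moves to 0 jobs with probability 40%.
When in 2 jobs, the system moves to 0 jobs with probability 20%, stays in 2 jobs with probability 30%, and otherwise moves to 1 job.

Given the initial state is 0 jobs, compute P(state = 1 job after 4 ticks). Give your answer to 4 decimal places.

0.3255

Propagate the distribution vector 4 ticks from 0 jobs.
After 0 ticks: (1.0000, 0.0000, 0.0000)
After 1 tick: (0.5000, 0.3000, 0.2000)
After 2 ticks: (0.4100, 0.3100, 0.2800)
After 3 ticks: (0.3850, 0.3250, 0.2900)
After 4 ticks: (0.3805, 0.3255, 0.2940)
P(in 1 job after 4 ticks) = 0.3255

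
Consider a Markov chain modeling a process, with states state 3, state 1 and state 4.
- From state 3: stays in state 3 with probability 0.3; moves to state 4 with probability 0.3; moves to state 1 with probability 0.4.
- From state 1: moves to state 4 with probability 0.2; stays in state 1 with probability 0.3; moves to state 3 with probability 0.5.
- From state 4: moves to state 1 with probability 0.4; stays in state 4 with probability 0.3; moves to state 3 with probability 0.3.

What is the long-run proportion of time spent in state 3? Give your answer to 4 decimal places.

Let the stationary distribution be π with π = πP and π_1 + π_2 + π_3 = 1.
π_1 = 0.3·π_1 + 0.5·π_2 + 0.3·π_3
π_2 = 0.4·π_1 + 0.3·π_2 + 0.4·π_3
Solving with the normalization constraint gives π = (0.3727, 0.3636, 0.2636).
So the stationary probability of state 3 is 0.3727.

0.3727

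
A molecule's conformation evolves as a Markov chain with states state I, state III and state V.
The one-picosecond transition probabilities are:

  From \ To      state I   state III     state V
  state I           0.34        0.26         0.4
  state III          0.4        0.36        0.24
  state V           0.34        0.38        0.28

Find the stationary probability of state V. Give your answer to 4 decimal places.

Let the stationary distribution be π with π = πP and π_1 + π_2 + π_3 = 1.
π_1 = 0.34·π_1 + 0.4·π_2 + 0.34·π_3
π_2 = 0.26·π_1 + 0.36·π_2 + 0.38·π_3
Solving with the normalization constraint gives π = (0.3598, 0.3302, 0.3100).
So the stationary probability of state V is 0.3100.

0.3100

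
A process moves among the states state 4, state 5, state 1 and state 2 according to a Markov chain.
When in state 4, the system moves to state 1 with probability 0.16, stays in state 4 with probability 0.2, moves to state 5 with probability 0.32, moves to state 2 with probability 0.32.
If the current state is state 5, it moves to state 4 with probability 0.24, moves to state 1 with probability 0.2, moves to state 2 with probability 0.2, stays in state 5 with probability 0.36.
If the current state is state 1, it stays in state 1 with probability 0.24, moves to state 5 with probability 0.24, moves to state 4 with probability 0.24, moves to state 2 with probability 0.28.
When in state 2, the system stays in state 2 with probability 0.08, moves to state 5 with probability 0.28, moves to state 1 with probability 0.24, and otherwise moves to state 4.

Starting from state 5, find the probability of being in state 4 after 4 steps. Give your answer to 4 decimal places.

Propagate the distribution vector 4 steps from state 5.
After 0 steps: (0.0000, 1.0000, 0.0000, 0.0000)
After 1 step: (0.2400, 0.3600, 0.2000, 0.2000)
After 2 steps: (0.2624, 0.3104, 0.2064, 0.2208)
After 3 steps: (0.2648, 0.3071, 0.2066, 0.2215)
After 4 steps: (0.2648, 0.3069, 0.2065, 0.2217)
P(in state 4 after 4 steps) = 0.2648

0.2648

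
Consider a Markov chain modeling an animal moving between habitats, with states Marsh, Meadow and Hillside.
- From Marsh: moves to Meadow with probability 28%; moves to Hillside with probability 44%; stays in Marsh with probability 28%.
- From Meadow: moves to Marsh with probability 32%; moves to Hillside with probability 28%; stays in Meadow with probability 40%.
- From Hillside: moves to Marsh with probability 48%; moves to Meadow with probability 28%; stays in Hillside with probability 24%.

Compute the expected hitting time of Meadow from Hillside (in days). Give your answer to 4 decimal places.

3.5714

Let t(s) be the expected number of days to first reach Meadow from state s, with t(Meadow) = 0. Conditioning on the first day:
t(Marsh) = 1 + 0.28·t(Marsh) + 0.44·t(Hillside)
t(Hillside) = 1 + 0.48·t(Marsh) + 0.24·t(Hillside)
Solving: t(Marsh) = 3.5714, t(Hillside) = 3.5714.
Expected days from Hillside to Meadow: 3.5714.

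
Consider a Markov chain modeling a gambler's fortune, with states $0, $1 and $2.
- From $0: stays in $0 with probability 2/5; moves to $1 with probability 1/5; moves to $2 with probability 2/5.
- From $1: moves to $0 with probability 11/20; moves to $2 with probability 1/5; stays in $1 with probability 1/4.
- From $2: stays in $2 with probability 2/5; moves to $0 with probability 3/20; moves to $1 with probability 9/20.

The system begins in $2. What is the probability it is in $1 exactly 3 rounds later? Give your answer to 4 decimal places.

0.2936

Propagate the distribution vector 3 rounds from $2.
After 0 rounds: (0.0000, 0.0000, 1.0000)
After 1 round: (0.1500, 0.4500, 0.4000)
After 2 rounds: (0.3675, 0.3225, 0.3100)
After 3 rounds: (0.3709, 0.2936, 0.3355)
P(in $1 after 3 rounds) = 0.2936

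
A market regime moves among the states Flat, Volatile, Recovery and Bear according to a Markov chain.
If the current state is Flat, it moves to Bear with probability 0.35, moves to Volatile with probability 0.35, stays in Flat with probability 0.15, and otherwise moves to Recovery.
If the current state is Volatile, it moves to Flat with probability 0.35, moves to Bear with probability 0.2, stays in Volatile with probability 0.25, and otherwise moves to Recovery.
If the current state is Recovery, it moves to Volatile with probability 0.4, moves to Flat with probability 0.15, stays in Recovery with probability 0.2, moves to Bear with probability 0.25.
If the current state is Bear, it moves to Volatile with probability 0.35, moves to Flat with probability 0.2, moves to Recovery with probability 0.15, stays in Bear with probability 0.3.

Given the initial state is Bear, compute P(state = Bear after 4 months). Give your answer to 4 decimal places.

Propagate the distribution vector 4 months from Bear.
After 0 months: (0.0000, 0.0000, 0.0000, 1.0000)
After 1 month: (0.2000, 0.3500, 0.1500, 0.3000)
After 2 months: (0.2350, 0.3225, 0.1750, 0.2675)
After 3 months: (0.2279, 0.3265, 0.1749, 0.2708)
After 4 months: (0.2288, 0.3261, 0.1751, 0.2700)
P(in Bear after 4 months) = 0.2700

0.2700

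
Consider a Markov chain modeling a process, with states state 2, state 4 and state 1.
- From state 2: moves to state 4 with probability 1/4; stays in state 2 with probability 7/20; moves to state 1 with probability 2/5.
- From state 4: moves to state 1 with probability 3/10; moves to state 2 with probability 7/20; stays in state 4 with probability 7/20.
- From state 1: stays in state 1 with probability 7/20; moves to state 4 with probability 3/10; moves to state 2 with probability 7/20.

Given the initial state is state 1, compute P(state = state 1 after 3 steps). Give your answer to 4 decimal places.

Propagate the distribution vector 3 steps from state 1.
After 0 steps: (0.0000, 0.0000, 1.0000)
After 1 step: (0.3500, 0.3000, 0.3500)
After 2 steps: (0.3500, 0.2975, 0.3525)
After 3 steps: (0.3500, 0.2974, 0.3526)
P(in state 1 after 3 steps) = 0.3526

0.3526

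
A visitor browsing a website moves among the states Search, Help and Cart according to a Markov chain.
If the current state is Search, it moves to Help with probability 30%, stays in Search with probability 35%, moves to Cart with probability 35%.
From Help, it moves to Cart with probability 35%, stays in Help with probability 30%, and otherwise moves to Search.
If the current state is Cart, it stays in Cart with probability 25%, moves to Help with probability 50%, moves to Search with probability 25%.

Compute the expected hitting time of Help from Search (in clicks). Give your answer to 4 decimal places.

2.7500

Let t(s) be the expected number of clicks to first reach Help from state s, with t(Help) = 0. Conditioning on the first click:
t(Search) = 1 + 0.35·t(Search) + 0.35·t(Cart)
t(Cart) = 1 + 0.25·t(Search) + 0.25·t(Cart)
Solving: t(Search) = 2.7500, t(Cart) = 2.2500.
Expected clicks from Search to Help: 2.7500.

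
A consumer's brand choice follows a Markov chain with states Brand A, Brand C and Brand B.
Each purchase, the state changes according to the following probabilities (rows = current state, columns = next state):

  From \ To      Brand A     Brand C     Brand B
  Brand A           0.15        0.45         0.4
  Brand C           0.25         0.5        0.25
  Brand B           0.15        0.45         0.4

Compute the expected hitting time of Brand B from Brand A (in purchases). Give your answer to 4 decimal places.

3.0400

Let t(s) be the expected number of purchases to first reach Brand B from state s, with t(Brand B) = 0. Conditioning on the first purchase:
t(Brand A) = 1 + 0.15·t(Brand A) + 0.45·t(Brand C)
t(Brand C) = 1 + 0.25·t(Brand A) + 0.5·t(Brand C)
Solving: t(Brand A) = 3.0400, t(Brand C) = 3.5200.
Expected purchases from Brand A to Brand B: 3.0400.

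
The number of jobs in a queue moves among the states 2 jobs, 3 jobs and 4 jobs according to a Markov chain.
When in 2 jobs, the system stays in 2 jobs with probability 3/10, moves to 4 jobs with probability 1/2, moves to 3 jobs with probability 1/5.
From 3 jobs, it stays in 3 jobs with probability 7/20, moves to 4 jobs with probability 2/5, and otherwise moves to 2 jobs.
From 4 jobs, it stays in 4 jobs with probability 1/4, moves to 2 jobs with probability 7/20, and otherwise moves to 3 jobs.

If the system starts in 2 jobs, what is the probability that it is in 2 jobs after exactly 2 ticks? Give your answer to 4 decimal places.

Sum over the intermediate state after 1 tick:
P = P(2 jobs→2 jobs)·P(2 jobs→2 jobs) + P(2 jobs→3 jobs)·P(3 jobs→2 jobs) + P(2 jobs→4 jobs)·P(4 jobs→2 jobs)
  = 0.3×0.3 + 0.2×0.25 + 0.5×0.35
  = 0.0900 + 0.0500 + 0.1750 = 0.3150

0.3150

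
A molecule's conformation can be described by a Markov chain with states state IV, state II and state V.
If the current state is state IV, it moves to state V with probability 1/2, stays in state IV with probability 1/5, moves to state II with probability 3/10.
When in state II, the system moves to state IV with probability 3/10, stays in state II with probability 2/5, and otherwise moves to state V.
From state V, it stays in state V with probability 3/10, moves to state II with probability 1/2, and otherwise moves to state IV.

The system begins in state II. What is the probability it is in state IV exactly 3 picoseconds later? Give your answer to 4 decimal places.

Propagate the distribution vector 3 picoseconds from state II.
After 0 picoseconds: (0.0000, 1.0000, 0.0000)
After 1 picosecond: (0.3000, 0.4000, 0.3000)
After 2 picoseconds: (0.2400, 0.4000, 0.3600)
After 3 picoseconds: (0.2400, 0.4120, 0.3480)
P(in state IV after 3 picoseconds) = 0.2400

0.2400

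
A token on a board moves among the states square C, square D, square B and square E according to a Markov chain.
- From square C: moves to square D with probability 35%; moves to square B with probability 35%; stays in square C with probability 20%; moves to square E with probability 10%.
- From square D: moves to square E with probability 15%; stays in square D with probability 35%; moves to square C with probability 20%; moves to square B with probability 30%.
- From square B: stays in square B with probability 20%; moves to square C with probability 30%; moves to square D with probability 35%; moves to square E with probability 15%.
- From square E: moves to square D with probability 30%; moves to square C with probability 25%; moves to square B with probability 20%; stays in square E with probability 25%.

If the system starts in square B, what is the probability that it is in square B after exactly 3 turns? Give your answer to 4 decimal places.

Propagate the distribution vector 3 turns from square B.
After 0 turns: (0.0000, 0.0000, 1.0000, 0.0000)
After 1 turn: (0.3000, 0.3500, 0.2000, 0.1500)
After 2 turns: (0.2275, 0.3425, 0.2800, 0.1500)
After 3 turns: (0.2355, 0.3425, 0.2684, 0.1536)
P(in square B after 3 turns) = 0.2684

0.2684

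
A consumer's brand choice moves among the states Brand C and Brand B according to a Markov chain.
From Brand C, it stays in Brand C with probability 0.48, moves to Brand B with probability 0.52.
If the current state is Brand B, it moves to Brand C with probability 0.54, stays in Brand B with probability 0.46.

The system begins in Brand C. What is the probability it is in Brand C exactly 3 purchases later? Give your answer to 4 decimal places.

0.5093

Propagate the distribution vector 3 purchases from Brand C.
After 0 purchases: (1.0000, 0.0000)
After 1 purchase: (0.4800, 0.5200)
After 2 purchases: (0.5112, 0.4888)
After 3 purchases: (0.5093, 0.4907)
P(in Brand C after 3 purchases) = 0.5093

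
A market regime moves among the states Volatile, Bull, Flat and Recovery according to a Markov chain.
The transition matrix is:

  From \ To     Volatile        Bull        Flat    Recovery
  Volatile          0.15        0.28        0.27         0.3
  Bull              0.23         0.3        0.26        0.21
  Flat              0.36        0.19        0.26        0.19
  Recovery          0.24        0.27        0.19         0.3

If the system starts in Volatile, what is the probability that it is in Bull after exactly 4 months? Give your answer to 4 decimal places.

0.2606

Propagate the distribution vector 4 months from Volatile.
After 0 months: (1.0000, 0.0000, 0.0000, 0.0000)
After 1 month: (0.1500, 0.2800, 0.2700, 0.3000)
After 2 months: (0.2561, 0.2583, 0.2405, 0.2451)
After 3 months: (0.2432, 0.2611, 0.2454, 0.2503)
After 4 months: (0.2449, 0.2606, 0.2449, 0.2495)
P(in Bull after 4 months) = 0.2606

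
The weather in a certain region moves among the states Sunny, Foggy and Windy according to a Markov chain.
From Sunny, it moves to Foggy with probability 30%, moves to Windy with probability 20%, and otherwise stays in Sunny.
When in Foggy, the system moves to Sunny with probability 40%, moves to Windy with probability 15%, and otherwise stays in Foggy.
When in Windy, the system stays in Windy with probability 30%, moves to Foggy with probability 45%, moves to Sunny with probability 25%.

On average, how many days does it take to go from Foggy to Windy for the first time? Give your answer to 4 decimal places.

Let t(s) be the expected number of days to first reach Windy from state s, with t(Windy) = 0. Conditioning on the first day:
t(Sunny) = 1 + 0.5·t(Sunny) + 0.3·t(Foggy)
t(Foggy) = 1 + 0.4·t(Sunny) + 0.45·t(Foggy)
Solving: t(Sunny) = 5.4839, t(Foggy) = 5.8065.
Expected days from Foggy to Windy: 5.8065.

5.8065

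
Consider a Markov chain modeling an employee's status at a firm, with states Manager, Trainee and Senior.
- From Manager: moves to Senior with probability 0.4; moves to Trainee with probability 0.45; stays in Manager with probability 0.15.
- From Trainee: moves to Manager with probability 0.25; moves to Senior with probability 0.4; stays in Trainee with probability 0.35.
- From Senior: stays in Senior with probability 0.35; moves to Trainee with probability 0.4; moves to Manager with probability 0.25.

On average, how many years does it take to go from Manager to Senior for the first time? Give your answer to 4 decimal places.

Let t(s) be the expected number of years to first reach Senior from state s, with t(Senior) = 0. Conditioning on the first year:
t(Manager) = 1 + 0.15·t(Manager) + 0.45·t(Trainee)
t(Trainee) = 1 + 0.25·t(Manager) + 0.35·t(Trainee)
Solving: t(Manager) = 2.5000, t(Trainee) = 2.5000.
Expected years from Manager to Senior: 2.5000.

2.5000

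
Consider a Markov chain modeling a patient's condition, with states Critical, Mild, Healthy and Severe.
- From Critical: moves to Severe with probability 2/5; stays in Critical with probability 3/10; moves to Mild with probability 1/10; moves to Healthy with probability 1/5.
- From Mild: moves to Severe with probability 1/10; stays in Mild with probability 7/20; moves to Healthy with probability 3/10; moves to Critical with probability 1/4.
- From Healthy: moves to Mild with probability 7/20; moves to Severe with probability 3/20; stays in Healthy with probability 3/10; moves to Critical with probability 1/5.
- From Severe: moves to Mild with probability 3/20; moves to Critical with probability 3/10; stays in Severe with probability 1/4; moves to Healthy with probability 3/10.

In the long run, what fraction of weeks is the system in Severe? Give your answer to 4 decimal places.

0.2257

Let the stationary distribution be π with π = πP and π_1 + π_2 + π_3 + π_4 = 1.
π_1 = 0.3·π_1 + 0.25·π_2 + 0.2·π_3 + 0.3·π_4
π_2 = 0.1·π_1 + 0.35·π_2 + 0.35·π_3 + 0.15·π_4
π_3 = 0.2·π_1 + 0.3·π_2 + 0.3·π_3 + 0.3·π_4
Solving with the normalization constraint gives π = (0.2606, 0.2397, 0.2739, 0.2257).
So the stationary probability of Severe is 0.2257.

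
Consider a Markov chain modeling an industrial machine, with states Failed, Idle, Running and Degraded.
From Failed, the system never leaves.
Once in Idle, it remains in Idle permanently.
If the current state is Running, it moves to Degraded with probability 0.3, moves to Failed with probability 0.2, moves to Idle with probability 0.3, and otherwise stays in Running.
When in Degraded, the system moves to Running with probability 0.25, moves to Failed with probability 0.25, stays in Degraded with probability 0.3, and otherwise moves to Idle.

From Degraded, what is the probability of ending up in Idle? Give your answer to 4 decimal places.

0.4845

Let h(s) be the probability of absorption at Idle starting from transient state s. Then h(Idle) = 1 and h(Failed) = 0. By first-step analysis:
h(Running) = 0.2·0 + 0.3·1 + 0.2·h(Running) + 0.3·h(Degraded)
h(Degraded) = 0.25·0 + 0.2·1 + 0.25·h(Running) + 0.3·h(Degraded)
Solving: h(Running) = 0.5567, h(Degraded) = 0.4845.
Starting from Degraded, the probability is 0.4845.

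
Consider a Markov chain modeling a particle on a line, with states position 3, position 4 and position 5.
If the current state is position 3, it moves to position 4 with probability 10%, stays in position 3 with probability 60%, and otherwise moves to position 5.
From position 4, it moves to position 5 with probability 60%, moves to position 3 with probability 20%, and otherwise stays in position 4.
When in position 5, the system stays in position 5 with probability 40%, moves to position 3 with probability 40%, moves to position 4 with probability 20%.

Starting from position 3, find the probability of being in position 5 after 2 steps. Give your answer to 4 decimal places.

0.3600

Sum over the intermediate state after 1 step:
P = P(position 3→position 3)·P(position 3→position 5) + P(position 3→position 4)·P(position 4→position 5) + P(position 3→position 5)·P(position 5→position 5)
  = 0.6×0.3 + 0.1×0.6 + 0.3×0.4
  = 0.1800 + 0.0600 + 0.1200 = 0.3600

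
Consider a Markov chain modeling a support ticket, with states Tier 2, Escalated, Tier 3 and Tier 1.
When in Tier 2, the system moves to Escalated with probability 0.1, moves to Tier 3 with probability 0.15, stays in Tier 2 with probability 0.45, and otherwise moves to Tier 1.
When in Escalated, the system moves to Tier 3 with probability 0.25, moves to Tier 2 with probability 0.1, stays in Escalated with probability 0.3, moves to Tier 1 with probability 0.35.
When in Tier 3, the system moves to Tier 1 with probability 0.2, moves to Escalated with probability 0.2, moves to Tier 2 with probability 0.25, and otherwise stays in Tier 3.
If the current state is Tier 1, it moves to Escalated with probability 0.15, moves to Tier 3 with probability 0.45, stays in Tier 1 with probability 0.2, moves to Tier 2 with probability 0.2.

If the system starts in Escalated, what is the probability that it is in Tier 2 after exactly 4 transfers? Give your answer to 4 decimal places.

Propagate the distribution vector 4 transfers from Escalated.
After 0 transfers: (0.0000, 1.0000, 0.0000, 0.0000)
After 1 transfer: (0.1000, 0.3000, 0.2500, 0.3500)
After 2 transfers: (0.2075, 0.2025, 0.3350, 0.2550)
After 3 transfers: (0.2484, 0.1868, 0.3138, 0.2511)
After 4 transfers: (0.2591, 0.1813, 0.3068, 0.2529)
P(in Tier 2 after 4 transfers) = 0.2591

0.2591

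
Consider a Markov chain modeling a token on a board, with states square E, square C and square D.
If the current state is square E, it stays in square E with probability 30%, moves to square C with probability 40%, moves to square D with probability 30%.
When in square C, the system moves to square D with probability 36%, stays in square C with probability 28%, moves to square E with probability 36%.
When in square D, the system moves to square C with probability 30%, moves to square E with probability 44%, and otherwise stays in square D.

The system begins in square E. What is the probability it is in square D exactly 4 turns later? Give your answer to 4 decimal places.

Propagate the distribution vector 4 turns from square E.
After 0 turns: (1.0000, 0.0000, 0.0000)
After 1 turn: (0.3000, 0.4000, 0.3000)
After 2 turns: (0.3660, 0.3220, 0.3120)
After 3 turns: (0.3630, 0.3302, 0.3068)
After 4 turns: (0.3628, 0.3297, 0.3075)
P(in square D after 4 turns) = 0.3075

0.3075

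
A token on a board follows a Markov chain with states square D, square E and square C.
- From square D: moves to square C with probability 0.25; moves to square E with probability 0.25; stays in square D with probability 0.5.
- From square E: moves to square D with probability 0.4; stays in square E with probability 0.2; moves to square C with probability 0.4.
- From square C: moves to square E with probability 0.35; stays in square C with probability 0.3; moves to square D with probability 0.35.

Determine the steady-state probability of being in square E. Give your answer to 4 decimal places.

0.2672

Let the stationary distribution be π with π = πP and π_1 + π_2 + π_3 = 1.
π_1 = 0.5·π_1 + 0.4·π_2 + 0.35·π_3
π_2 = 0.25·π_1 + 0.2·π_2 + 0.35·π_3
Solving with the normalization constraint gives π = (0.4275, 0.2672, 0.3053).
So the stationary probability of square E is 0.2672.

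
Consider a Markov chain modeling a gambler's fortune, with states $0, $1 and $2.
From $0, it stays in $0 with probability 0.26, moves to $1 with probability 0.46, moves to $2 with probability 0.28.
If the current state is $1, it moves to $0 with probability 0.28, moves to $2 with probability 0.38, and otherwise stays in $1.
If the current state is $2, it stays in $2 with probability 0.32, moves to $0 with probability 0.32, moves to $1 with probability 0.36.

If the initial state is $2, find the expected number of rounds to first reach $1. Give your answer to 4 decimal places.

Let t(s) be the expected number of rounds to first reach $1 from state s, with t($1) = 0. Conditioning on the first round:
t($0) = 1 + 0.26·t($0) + 0.28·t($2)
t($2) = 1 + 0.32·t($0) + 0.32·t($2)
Solving: t($0) = 2.3211, t($2) = 2.5629.
Expected rounds from $2 to $1: 2.5629.

2.5629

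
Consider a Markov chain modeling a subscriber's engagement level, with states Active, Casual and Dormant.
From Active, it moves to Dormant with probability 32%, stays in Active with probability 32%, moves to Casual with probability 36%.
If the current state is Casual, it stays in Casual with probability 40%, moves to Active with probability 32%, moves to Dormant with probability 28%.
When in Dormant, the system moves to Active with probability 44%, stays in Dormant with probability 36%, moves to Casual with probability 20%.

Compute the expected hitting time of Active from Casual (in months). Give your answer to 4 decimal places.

2.8049

Let t(s) be the expected number of months to first reach Active from state s, with t(Active) = 0. Conditioning on the first month:
t(Casual) = 1 + 0.4·t(Casual) + 0.28·t(Dormant)
t(Dormant) = 1 + 0.2·t(Casual) + 0.36·t(Dormant)
Solving: t(Casual) = 2.8049, t(Dormant) = 2.4390.
Expected months from Casual to Active: 2.8049.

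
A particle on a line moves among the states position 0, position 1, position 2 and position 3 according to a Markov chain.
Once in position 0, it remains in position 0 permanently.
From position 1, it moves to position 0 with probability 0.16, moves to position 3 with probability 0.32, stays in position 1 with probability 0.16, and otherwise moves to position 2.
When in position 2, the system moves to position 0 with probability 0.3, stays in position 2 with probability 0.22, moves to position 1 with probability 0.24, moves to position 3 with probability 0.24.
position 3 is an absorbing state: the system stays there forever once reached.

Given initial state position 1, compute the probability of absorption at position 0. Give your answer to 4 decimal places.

0.4093

Let h(s) be the probability of absorption at position 0 starting from transient state s. Then h(position 0) = 1 and h(position 3) = 0. By first-step analysis:
h(position 1) = 0.16·1 + 0.16·h(position 1) + 0.36·h(position 2) + 0.32·0
h(position 2) = 0.3·1 + 0.24·h(position 1) + 0.22·h(position 2) + 0.24·0
Solving: h(position 1) = 0.4093, h(position 2) = 0.5105.
Starting from position 1, the probability is 0.4093.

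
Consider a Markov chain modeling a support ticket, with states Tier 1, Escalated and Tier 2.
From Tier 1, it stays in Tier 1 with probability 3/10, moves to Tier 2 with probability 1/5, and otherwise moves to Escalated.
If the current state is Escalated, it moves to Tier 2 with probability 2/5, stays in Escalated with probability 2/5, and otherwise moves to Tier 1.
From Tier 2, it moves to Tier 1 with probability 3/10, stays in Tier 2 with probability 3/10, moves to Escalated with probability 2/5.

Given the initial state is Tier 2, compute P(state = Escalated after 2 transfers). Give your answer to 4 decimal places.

Sum over the intermediate state after 1 transfer:
P = P(Tier 2→Tier 1)·P(Tier 1→Escalated) + P(Tier 2→Escalated)·P(Escalated→Escalated) + P(Tier 2→Tier 2)·P(Tier 2→Escalated)
  = 0.3×0.5 + 0.4×0.4 + 0.3×0.4
  = 0.1500 + 0.1600 + 0.1200 = 0.4300

0.4300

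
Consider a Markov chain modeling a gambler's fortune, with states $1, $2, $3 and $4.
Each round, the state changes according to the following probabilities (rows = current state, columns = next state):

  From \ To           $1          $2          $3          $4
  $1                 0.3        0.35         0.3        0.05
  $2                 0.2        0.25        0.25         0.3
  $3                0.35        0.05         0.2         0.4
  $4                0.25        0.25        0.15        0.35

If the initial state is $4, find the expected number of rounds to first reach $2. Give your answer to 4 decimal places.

4.2037

Let t(s) be the expected number of rounds to first reach $2 from state s, with t($2) = 0. Conditioning on the first round:
t($1) = 1 + 0.3·t($1) + 0.3·t($3) + 0.05·t($4)
t($3) = 1 + 0.35·t($1) + 0.2·t($3) + 0.4·t($4)
t($4) = 1 + 0.25·t($1) + 0.15·t($3) + 0.35·t($4)
Solving: t($1) = 3.8958, t($3) = 5.0562, t($4) = 4.2037.
Expected rounds from $4 to $2: 4.2037.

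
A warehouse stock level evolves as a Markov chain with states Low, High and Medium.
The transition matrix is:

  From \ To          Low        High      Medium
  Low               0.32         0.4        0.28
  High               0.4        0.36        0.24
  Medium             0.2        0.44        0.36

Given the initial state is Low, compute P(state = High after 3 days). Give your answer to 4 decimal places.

Propagate the distribution vector 3 days from Low.
After 0 days: (1.0000, 0.0000, 0.0000)
After 1 day: (0.3200, 0.4000, 0.2800)
After 2 days: (0.3184, 0.3952, 0.2864)
After 3 days: (0.3172, 0.3956, 0.2871)
P(in High after 3 days) = 0.3956

0.3956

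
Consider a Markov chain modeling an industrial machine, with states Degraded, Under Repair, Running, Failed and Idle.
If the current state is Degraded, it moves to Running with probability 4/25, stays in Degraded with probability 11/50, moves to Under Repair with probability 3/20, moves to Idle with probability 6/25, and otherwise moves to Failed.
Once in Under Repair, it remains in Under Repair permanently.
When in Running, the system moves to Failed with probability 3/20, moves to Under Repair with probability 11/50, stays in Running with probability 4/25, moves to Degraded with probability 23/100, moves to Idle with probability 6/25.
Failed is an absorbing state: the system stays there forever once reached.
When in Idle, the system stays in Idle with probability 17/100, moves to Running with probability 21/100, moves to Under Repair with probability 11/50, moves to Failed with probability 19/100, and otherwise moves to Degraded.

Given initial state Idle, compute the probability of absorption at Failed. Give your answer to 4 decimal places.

0.4825

Let h(s) be the probability of absorption at Failed starting from transient state s. Then h(Failed) = 1 and h(Under Repair) = 0. By first-step analysis:
h(Degraded) = 0.22·h(Degraded) + 0.15·0 + 0.16·h(Running) + 0.23·1 + 0.24·h(Idle)
h(Running) = 0.23·h(Degraded) + 0.22·0 + 0.16·h(Running) + 0.15·1 + 0.24·h(Idle)
h(Idle) = 0.21·h(Degraded) + 0.22·0 + 0.21·h(Running) + 0.19·1 + 0.17·h(Idle)
Solving: h(Degraded) = 0.5385, h(Running) = 0.4639, h(Idle) = 0.4825.
Starting from Idle, the probability is 0.4825.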